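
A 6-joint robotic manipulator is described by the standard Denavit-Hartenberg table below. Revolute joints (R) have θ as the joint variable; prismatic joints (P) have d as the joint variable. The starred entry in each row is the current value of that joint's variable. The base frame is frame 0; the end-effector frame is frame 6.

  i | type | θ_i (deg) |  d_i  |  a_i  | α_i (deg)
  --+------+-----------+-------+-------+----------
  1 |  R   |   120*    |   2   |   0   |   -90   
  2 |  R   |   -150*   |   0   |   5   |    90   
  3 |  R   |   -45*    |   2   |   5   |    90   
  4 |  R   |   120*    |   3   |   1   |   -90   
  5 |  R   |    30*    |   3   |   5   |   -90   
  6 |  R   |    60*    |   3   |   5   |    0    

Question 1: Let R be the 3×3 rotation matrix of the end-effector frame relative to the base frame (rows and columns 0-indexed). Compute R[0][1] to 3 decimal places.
End-effector y-axis (col 1 of R) = (0.7749,0.4129,0.4786)
R[0][1] = 0.7749

0.775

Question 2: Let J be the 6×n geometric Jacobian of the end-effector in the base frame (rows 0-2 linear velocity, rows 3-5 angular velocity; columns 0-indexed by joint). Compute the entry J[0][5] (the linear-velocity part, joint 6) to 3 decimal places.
3.875

axis z_5 = (-0.1438,-0.6222,0.7696); lever o_n−o_5 = (2.6462,-5.1923,0.1950)
cross product → J_v[:, 5] = (3.8745,2.0645,2.3929)
J_ω[:, 5] = z_5
entry J[0][5] = 3.8745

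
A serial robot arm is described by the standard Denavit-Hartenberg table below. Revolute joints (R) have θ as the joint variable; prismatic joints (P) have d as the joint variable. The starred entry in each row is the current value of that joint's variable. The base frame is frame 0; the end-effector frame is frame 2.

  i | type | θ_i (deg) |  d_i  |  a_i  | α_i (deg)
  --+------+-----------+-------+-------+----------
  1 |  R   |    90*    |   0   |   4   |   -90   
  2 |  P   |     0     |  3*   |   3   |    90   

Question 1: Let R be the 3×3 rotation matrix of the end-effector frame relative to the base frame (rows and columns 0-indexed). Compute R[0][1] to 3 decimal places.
End-effector y-axis (col 1 of R) = (-1.0000,0.0000,0.0000)
R[0][1] = -1.0000

-1.000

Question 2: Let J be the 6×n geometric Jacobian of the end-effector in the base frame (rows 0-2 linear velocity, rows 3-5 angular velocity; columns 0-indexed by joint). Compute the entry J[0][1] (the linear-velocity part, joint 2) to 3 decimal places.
prismatic axis z_1 = (-1.0000,0.0000,0.0000)
J_v[:, 1] = z_1; J_ω[:, 1] = (0,0,0)
entry J[0][1] = -1.0000

-1.000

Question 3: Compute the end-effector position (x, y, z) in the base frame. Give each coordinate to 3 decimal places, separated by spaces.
after link 1: o_1 = (0.0000, 4.0000, 0.0000)
after link 2: o_2 = (-3.0000, 7.0000, 0.0000)

-3.000 7.000 0.000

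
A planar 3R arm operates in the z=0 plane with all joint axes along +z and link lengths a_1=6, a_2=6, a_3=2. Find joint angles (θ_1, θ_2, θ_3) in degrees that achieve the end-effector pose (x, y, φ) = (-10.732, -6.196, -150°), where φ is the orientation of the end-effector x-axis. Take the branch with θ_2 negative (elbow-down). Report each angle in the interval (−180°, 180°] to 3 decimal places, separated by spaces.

-119.999 -60.002 30.002

wrist centre = target − a_3·(cos φ, sin φ) = (-8.9999, -5.1960)
cos θ_2 = (107.9975−6²−6²)/(2·6·6) = 0.5000; θ_2 = -60.0023° (elbow-down)
β = atan2(-5.1960,-8.9999) = -150.0006°; ψ = atan2(-5.1963,8.9998) = -30.0011°
θ_1 = β − ψ = -119.9994°
θ_3 = φ − θ_1 − θ_2 = 30.0017° (wrapped to (-180°,180°])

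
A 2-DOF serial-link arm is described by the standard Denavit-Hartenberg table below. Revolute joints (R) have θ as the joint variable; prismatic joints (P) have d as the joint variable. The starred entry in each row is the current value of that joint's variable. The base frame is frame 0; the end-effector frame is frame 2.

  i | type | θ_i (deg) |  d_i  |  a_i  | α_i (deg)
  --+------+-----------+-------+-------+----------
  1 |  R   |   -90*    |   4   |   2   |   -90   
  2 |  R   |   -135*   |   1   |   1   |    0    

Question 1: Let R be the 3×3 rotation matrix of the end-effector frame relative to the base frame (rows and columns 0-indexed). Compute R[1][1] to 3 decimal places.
End-effector y-axis (col 1 of R) = (0.0000,-0.7071,0.7071)
R[1][1] = -0.7071

-0.707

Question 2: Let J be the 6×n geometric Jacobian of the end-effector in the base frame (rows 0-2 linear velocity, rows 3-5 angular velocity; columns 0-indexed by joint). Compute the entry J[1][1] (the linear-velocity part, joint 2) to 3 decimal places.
axis z_1 = (1.0000,0.0000,0.0000); lever o_n−o_1 = (1.0000,0.7071,0.7071)
cross product → J_v[:, 1] = (0.0000,-0.7071,0.7071)
J_ω[:, 1] = z_1
entry J[1][1] = -0.7071

-0.707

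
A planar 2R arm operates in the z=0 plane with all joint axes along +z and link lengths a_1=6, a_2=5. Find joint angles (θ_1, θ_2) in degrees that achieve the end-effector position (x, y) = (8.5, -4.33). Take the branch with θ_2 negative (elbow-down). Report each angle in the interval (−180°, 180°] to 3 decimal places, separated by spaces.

cos θ_2 = (90.9989−6²−5²)/(2·6·5) = 0.5000; θ_2 = -60.0012° (elbow-down)
β = atan2(-4.3300,8.5000) = -26.9948°; ψ = atan2(-4.3302,8.4999) = -26.9960°
θ_1 = β − ψ = 0.0012°

0.001 -60.001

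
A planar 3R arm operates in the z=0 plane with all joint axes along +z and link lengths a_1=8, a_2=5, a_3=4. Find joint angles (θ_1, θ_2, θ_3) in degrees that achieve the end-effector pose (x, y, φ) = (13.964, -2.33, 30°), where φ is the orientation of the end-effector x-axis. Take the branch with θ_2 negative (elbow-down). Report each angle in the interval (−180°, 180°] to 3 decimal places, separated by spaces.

wrist centre = target − a_3·(cos φ, sin φ) = (10.4999, -4.3300)
cos θ_2 = (128.9968−8²−5²)/(2·8·5) = 0.5000; θ_2 = -60.0027° (elbow-down)
β = atan2(-4.3300,10.4999) = -22.4105°; ψ = atan2(-4.3302,10.4998) = -22.4118°
θ_1 = β − ψ = 0.0013°
θ_3 = φ − θ_1 − θ_2 = 90.0013° (wrapped to (-180°,180°])

0.001 -60.003 90.001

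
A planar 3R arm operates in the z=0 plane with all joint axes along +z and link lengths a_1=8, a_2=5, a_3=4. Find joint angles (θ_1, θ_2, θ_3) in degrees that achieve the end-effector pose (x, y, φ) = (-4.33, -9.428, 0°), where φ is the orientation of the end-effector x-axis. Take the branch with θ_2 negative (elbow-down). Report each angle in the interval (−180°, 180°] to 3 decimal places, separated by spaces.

wrist centre = target − a_3·(cos φ, sin φ) = (-8.3300, -9.4280)
cos θ_2 = (158.2761−8²−5²)/(2·8·5) = 0.8660; θ_2 = -30.0085° (elbow-down)
β = atan2(-9.4280,-8.3300) = -131.4618°; ψ = atan2(-2.5006,12.3298) = -11.4649°
θ_1 = β − ψ = -119.9970°
θ_3 = φ − θ_1 − θ_2 = 150.0055° (wrapped to (-180°,180°])

-119.997 -30.009 150.005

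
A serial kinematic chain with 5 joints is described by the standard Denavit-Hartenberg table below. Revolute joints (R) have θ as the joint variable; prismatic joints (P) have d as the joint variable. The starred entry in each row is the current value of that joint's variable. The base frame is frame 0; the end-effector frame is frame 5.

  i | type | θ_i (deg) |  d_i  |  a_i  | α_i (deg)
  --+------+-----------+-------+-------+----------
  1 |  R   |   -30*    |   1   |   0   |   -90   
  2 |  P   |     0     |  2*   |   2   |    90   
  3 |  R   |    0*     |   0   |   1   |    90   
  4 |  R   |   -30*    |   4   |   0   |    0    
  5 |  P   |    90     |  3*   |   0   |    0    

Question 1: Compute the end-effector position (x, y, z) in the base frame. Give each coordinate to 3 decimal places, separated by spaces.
0.098 -5.830 1.000

after link 1: o_1 = (0.0000, 0.0000, 1.0000)
after link 2: o_2 = (2.7321, 0.7321, 1.0000)
after link 3: o_3 = (3.5981, 0.2321, 1.0000)
after link 4: o_4 = (1.5981, -3.2321, 1.0000)
after link 5: o_5 = (0.0981, -5.8301, 1.0000)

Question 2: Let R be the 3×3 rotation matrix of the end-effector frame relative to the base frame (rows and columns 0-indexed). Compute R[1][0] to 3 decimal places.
-0.250

End-effector x-axis (col 0 of R) = (0.4330,-0.2500,0.8660)
R[1][0] = -0.2500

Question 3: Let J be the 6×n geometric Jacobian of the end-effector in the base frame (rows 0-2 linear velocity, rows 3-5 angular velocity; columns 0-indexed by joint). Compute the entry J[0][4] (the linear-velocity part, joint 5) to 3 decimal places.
-0.500

prismatic axis z_4 = (-0.5000,-0.8660,0.0000)
J_v[:, 4] = z_4; J_ω[:, 4] = (0,0,0)
entry J[0][4] = -0.5000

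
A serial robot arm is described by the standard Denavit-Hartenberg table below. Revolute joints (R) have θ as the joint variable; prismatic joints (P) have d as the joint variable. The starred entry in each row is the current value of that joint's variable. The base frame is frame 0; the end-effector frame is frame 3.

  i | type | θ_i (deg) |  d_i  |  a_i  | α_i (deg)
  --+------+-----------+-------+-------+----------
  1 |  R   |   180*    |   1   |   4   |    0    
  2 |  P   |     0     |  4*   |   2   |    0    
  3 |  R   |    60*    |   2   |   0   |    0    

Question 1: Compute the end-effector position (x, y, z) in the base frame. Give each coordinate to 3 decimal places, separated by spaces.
-6.000 0.000 7.000

after link 1: o_1 = (-4.0000, 0.0000, 1.0000)
after link 2: o_2 = (-6.0000, 0.0000, 5.0000)
after link 3: o_3 = (-6.0000, 0.0000, 7.0000)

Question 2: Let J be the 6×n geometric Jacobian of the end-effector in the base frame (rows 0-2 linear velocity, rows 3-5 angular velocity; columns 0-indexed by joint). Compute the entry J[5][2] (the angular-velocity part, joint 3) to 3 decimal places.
1.000

axis z_2 = (0.0000,0.0000,1.0000); lever o_n−o_2 = (0.0000,0.0000,2.0000)
cross product → J_v[:, 2] = (0.0000,0.0000,0.0000)
J_ω[:, 2] = z_2
entry J[5][2] = 1.0000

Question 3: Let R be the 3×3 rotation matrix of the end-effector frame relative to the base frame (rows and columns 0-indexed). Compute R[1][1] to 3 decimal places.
End-effector y-axis (col 1 of R) = (0.8660,-0.5000,0.0000)
R[1][1] = -0.5000

-0.500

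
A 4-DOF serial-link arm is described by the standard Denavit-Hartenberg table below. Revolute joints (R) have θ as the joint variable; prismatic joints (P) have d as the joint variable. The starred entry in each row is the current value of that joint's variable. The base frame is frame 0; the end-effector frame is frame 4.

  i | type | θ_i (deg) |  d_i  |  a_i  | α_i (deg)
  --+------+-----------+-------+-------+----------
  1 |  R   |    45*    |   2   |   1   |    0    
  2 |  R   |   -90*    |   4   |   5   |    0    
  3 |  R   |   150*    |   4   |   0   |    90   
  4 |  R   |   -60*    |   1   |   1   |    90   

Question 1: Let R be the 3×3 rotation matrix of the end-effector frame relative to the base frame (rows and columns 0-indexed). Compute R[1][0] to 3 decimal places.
0.483

End-effector x-axis (col 0 of R) = (-0.1294,0.4830,-0.8660)
R[1][0] = 0.4830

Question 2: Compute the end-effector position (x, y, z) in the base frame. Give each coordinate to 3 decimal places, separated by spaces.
after link 1: o_1 = (0.7071, 0.7071, 2.0000)
after link 2: o_2 = (4.2426, -2.8284, 6.0000)
after link 3: o_3 = (4.2426, -2.8284, 10.0000)
after link 4: o_4 = (5.0792, -2.0866, 9.1340)

5.079 -2.087 9.134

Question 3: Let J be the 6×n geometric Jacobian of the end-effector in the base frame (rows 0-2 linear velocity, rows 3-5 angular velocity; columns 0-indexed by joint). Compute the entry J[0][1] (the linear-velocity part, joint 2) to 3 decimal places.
axis z_1 = (0.0000,0.0000,1.0000); lever o_n−o_1 = (4.3721,-2.7938,7.1340)
cross product → J_v[:, 1] = (2.7938,4.3721,-0.0000)
J_ω[:, 1] = z_1
entry J[0][1] = 2.7938

2.794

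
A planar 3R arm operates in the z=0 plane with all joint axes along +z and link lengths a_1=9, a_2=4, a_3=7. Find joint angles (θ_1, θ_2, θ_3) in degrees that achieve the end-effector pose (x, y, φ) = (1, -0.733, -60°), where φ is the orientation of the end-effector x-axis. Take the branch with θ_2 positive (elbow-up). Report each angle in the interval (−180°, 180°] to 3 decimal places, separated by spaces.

wrist centre = target − a_3·(cos φ, sin φ) = (-2.5000, 5.3292)
cos θ_2 = (34.6501−9²−4²)/(2·9·4) = -0.8660; θ_2 = 149.9937° (elbow-up)
β = atan2(5.3292,-2.5000) = 115.1320°; ψ = atan2(2.0004,5.5361) = 19.8665°
θ_1 = β − ψ = 95.2655°
θ_3 = φ − θ_1 − θ_2 = 54.7408° (wrapped to (-180°,180°])

95.266 149.994 54.741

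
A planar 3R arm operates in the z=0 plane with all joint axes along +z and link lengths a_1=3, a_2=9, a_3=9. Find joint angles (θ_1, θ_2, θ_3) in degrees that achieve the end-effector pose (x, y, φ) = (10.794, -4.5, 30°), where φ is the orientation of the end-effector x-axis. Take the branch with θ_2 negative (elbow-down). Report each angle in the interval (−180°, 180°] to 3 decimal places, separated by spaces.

wrist centre = target − a_3·(cos φ, sin φ) = (2.9998, -9.0000)
cos θ_2 = (89.9986−3²−9²)/(2·3·9) = -0.0000; θ_2 = -90.0015° (elbow-down)
β = atan2(-9.0000,2.9998) = -71.5664°; ψ = atan2(-9.0000,2.9998) = -71.5664°
θ_1 = β − ψ = -0.0000°
θ_3 = φ − θ_1 − θ_2 = 120.0015° (wrapped to (-180°,180°])

-0.000 -90.001 120.001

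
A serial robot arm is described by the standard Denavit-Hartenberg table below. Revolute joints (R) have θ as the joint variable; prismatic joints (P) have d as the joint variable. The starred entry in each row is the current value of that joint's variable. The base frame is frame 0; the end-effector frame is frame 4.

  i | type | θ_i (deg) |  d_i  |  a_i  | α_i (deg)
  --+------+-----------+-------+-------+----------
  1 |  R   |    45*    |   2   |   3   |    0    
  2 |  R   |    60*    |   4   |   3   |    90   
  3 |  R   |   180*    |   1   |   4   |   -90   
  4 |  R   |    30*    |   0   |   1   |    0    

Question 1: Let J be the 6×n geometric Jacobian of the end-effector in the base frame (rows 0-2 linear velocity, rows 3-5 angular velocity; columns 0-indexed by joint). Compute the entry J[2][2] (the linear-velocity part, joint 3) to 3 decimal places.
axis z_2 = (0.9659,0.2588,0.0000); lever o_n−o_2 = (1.7424,-4.5708,0.0000)
cross product → J_v[:, 2] = (0.0000,-0.0000,-4.8660)
J_ω[:, 2] = z_2
entry J[2][2] = -4.8660

-4.866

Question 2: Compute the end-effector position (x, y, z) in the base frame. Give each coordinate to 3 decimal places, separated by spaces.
after link 1: o_1 = (2.1213, 2.1213, 2.0000)
after link 2: o_2 = (1.3449, 5.0191, 6.0000)
after link 3: o_3 = (3.3461, 1.4142, 6.0000)
after link 4: o_4 = (3.0872, 0.4483, 6.0000)

3.087 0.448 6.000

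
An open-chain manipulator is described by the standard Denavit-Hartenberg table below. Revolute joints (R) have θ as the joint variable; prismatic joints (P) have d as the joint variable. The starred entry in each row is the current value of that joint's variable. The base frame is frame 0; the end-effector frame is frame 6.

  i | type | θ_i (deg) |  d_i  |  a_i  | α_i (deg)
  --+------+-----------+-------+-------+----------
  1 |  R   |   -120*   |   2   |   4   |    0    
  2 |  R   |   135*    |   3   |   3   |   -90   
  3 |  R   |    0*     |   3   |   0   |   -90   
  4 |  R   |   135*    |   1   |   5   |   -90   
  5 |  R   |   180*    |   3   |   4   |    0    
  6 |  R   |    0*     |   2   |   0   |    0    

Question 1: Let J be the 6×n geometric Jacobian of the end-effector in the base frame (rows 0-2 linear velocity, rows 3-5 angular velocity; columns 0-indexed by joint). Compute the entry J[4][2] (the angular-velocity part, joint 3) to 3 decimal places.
0.966

axis z_2 = (-0.2588,0.9659,0.0000); lever o_n−o_2 = (-5.6066,4.5318,-1.0000)
cross product → J_v[:, 2] = (-0.9659,-0.2588,4.2426)
J_ω[:, 2] = z_2
entry J[4][2] = 0.9659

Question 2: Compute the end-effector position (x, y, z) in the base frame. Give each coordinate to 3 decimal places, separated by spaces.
-4.709 1.844 4.000

after link 1: o_1 = (-2.0000, -3.4641, 2.0000)
after link 2: o_2 = (0.8978, -2.6876, 5.0000)
after link 3: o_3 = (0.1213, 0.2101, 5.0000)
after link 4: o_4 = (-2.3787, -4.1200, 4.0000)
after link 5: o_5 = (-2.9768, 0.8441, 4.0000)
after link 6: o_6 = (-4.7088, 1.8441, 4.0000)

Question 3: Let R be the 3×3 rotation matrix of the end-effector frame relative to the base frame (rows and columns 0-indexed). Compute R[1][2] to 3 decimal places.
End-effector z-axis (col 2 of R) = (-0.8660,0.5000,0.0000)
R[1][2] = 0.5000

0.500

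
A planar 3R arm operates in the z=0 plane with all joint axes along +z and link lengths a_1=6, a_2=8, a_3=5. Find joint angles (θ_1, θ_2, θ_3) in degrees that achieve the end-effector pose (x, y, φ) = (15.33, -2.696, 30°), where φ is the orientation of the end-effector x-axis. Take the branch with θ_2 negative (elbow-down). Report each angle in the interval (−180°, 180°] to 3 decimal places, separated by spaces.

wrist centre = target − a_3·(cos φ, sin φ) = (10.9999, -5.1960)
cos θ_2 = (147.9956−6²−8²)/(2·6·8) = 0.5000; θ_2 = -60.0030° (elbow-down)
β = atan2(-5.1960,10.9999) = -25.2846°; ψ = atan2(-6.9284,9.9996) = -34.7168°
θ_1 = β − ψ = 9.4322°
θ_3 = φ − θ_1 − θ_2 = 80.5708° (wrapped to (-180°,180°])

9.432 -60.003 80.571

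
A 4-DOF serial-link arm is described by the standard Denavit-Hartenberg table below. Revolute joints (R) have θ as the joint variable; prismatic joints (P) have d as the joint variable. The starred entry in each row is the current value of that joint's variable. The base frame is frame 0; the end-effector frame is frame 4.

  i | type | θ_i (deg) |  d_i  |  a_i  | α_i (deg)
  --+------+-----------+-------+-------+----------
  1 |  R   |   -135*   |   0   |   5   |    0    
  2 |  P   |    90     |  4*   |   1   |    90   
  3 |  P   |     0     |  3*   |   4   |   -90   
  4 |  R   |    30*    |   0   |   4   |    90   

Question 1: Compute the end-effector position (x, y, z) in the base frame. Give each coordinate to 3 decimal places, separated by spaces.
1.742 -10.228 4.000

after link 1: o_1 = (-3.5355, -3.5355, 0.0000)
after link 2: o_2 = (-2.8284, -4.2426, 4.0000)
after link 3: o_3 = (-2.1213, -9.1924, 4.0000)
after link 4: o_4 = (1.7424, -10.2277, 4.0000)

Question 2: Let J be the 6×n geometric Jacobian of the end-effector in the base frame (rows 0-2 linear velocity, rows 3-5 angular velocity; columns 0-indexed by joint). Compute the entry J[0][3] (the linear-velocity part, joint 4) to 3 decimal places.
axis z_3 = (0.0000,0.0000,1.0000); lever o_n−o_3 = (3.8637,-1.0353,0.0000)
cross product → J_v[:, 3] = (1.0353,3.8637,-0.0000)
J_ω[:, 3] = z_3
entry J[0][3] = 1.0353

1.035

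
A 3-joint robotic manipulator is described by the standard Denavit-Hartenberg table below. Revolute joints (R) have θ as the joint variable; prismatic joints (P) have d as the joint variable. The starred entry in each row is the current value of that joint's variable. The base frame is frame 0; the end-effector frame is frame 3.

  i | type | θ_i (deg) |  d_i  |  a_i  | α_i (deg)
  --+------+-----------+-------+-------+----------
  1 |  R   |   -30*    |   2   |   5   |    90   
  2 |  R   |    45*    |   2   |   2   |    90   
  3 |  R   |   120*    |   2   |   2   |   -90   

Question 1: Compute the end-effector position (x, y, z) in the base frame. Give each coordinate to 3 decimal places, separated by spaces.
after link 1: o_1 = (4.3301, -2.5000, 2.0000)
after link 2: o_2 = (4.5549, -4.9392, 3.4142)
after link 3: o_3 = (4.3012, -6.7927, 1.2929)

4.301 -6.793 1.293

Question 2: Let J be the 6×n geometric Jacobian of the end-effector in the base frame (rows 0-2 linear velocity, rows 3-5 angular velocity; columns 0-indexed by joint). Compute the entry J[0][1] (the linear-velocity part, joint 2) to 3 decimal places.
axis z_1 = (-0.5000,-0.8660,0.0000); lever o_n−o_1 = (-0.0289,-4.2927,-0.7071)
cross product → J_v[:, 1] = (0.6124,-0.3536,2.1213)
J_ω[:, 1] = z_1
entry J[0][1] = 0.6124

0.612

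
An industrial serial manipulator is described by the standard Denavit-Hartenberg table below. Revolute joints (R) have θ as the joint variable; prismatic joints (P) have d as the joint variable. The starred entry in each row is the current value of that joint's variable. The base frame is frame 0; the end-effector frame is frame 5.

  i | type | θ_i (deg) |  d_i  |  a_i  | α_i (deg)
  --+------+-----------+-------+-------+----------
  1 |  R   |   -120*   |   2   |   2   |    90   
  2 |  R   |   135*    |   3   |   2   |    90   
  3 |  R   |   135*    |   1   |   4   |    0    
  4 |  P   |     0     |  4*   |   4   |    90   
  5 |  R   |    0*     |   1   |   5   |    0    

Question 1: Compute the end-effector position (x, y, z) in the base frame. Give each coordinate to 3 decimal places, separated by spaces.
after link 1: o_1 = (-1.0000, -1.7321, 2.0000)
after link 2: o_2 = (-2.8910, 0.9927, 3.4142)
after link 3: o_3 = (-6.6940, 0.0625, 2.1213)
after link 4: o_4 = (-11.5577, -2.7048, 2.9497)
after link 5: o_5 = (-16.2320, -2.3156, 0.9497)

-16.232 -2.316 0.950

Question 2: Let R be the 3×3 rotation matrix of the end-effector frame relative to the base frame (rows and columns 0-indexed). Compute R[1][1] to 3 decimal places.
End-effector y-axis (col 1 of R) = (-0.3536,-0.6124,0.7071)
R[1][1] = -0.6124

-0.612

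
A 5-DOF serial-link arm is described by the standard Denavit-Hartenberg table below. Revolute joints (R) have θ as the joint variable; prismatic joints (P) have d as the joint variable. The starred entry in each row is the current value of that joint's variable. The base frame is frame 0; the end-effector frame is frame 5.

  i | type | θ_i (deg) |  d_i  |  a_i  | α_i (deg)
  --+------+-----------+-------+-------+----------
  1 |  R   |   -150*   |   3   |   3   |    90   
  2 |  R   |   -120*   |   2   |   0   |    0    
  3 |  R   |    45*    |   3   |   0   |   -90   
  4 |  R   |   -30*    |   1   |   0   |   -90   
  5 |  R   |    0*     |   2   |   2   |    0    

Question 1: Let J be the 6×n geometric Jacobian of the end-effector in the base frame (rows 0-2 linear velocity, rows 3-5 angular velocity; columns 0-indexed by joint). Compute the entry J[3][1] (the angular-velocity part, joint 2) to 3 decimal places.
axis z_1 = (-0.5000,0.8660,0.0000); lever o_n−o_1 = (-3.5829,2.8596,-2.3801)
cross product → J_v[:, 1] = (-2.0613,-1.1901,1.6730)
J_ω[:, 1] = z_1
entry J[3][1] = -0.5000

-0.500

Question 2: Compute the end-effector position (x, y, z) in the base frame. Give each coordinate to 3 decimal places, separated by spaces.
after link 1: o_1 = (-2.5981, -1.5000, 3.0000)
after link 2: o_2 = (-3.5981, 0.2321, 3.0000)
after link 3: o_3 = (-5.0981, 2.8301, 3.0000)
after link 4: o_4 = (-5.9346, 2.3472, 3.2588)
after link 5: o_5 = (-6.1809, 1.3596, 0.6199)

-6.181 1.360 0.620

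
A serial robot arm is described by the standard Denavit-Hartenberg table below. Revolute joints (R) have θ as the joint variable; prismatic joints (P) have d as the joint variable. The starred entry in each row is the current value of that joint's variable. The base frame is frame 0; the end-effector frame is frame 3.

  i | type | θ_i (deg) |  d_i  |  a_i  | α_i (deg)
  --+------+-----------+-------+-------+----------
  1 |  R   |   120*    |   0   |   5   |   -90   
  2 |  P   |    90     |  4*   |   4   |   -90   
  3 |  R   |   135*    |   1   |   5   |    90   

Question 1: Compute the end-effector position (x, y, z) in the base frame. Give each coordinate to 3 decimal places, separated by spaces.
after link 1: o_1 = (-2.5000, 4.3301, 0.0000)
after link 2: o_2 = (-5.9641, 2.3301, -4.0000)
after link 3: o_3 = (-2.4022, 3.2319, -0.4645)

-2.402 3.232 -0.464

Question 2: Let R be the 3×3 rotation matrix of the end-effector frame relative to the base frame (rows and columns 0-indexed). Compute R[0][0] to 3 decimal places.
0.612

End-effector x-axis (col 0 of R) = (0.6124,0.3536,0.7071)
R[0][0] = 0.6124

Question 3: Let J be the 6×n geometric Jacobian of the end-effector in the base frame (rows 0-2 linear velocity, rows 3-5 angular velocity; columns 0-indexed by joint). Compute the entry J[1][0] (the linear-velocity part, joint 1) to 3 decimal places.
axis z_0 = ẑ; lever o_n−o_0 = (-2.4022,3.2319,-0.4645)
cross product → J_v[:, 0] = (-3.2319,-2.4022,0.0000)
J_ω[:, 0] = z_0
entry J[1][0] = -2.4022

-2.402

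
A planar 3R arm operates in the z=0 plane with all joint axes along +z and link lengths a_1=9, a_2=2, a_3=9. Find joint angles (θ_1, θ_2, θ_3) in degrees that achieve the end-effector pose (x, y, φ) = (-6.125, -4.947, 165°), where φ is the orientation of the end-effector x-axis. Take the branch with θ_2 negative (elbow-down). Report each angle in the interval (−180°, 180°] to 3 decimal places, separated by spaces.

-59.999 -135.005 0.004

wrist centre = target − a_3·(cos φ, sin φ) = (2.5683, -7.2764)
cos θ_2 = (59.5419−9²−2²)/(2·9·2) = -0.7072; θ_2 = -135.0050° (elbow-down)
β = atan2(-7.2764,2.5683) = -70.5586°; ψ = atan2(-1.4141,7.5857) = -10.5596°
θ_1 = β − ψ = -59.9989°
θ_3 = φ − θ_1 − θ_2 = 0.0040° (wrapped to (-180°,180°])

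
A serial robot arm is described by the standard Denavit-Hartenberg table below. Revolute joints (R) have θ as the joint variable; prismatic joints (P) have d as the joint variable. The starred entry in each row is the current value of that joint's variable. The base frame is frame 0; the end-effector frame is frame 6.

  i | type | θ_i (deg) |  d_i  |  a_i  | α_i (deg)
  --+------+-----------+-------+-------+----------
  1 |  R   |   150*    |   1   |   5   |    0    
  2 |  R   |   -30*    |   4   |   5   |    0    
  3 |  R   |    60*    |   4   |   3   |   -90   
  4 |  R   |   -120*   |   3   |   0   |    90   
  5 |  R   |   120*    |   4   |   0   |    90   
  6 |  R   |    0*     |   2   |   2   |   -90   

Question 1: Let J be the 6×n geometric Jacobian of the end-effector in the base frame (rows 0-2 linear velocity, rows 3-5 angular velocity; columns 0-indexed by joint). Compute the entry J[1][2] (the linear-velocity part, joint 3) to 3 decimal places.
0.830

axis z_2 = (0.0000,0.0000,1.0000); lever o_n−o_2 = (0.8301,-5.7321,2.6340)
cross product → J_v[:, 2] = (5.7321,0.8301,-0.0000)
J_ω[:, 2] = z_2
entry J[1][2] = 0.8301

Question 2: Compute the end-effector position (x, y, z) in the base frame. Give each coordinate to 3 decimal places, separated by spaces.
-6.000 1.098 7.634

after link 1: o_1 = (-4.3301, 2.5000, 1.0000)
after link 2: o_2 = (-6.8301, 6.8301, 5.0000)
after link 3: o_3 = (-9.8301, 6.8301, 9.0000)
after link 4: o_4 = (-9.8301, 3.8301, 9.0000)
after link 5: o_5 = (-6.3660, 3.8301, 7.0000)
after link 6: o_6 = (-6.0000, 1.0981, 7.6340)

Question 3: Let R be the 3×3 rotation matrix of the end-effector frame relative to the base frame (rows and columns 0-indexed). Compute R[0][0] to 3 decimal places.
-0.250

End-effector x-axis (col 0 of R) = (-0.2500,-0.8660,-0.4330)
R[0][0] = -0.2500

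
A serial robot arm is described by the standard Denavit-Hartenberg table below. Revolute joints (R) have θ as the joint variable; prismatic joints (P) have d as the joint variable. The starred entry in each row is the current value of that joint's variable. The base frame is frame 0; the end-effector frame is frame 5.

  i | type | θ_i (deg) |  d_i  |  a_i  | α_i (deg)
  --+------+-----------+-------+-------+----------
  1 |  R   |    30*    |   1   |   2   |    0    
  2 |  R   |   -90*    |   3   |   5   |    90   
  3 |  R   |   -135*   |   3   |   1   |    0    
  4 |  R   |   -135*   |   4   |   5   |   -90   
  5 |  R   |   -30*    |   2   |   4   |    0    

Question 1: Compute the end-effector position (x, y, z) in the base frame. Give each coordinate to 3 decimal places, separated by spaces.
after link 1: o_1 = (1.7321, 1.0000, 1.0000)
after link 2: o_2 = (4.2321, -3.3301, 4.0000)
after link 3: o_3 = (1.2804, -4.2178, 3.2929)
after link 4: o_4 = (-2.1837, -6.2178, 8.2929)
after link 5: o_5 = (-4.9157, -5.4857, 11.7570)

-4.916 -5.486 11.757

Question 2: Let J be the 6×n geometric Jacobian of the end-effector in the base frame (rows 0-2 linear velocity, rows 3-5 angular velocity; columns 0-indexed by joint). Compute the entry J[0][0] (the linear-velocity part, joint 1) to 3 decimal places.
5.486

axis z_0 = ẑ; lever o_n−o_0 = (-4.9157,-5.4857,11.7570)
cross product → J_v[:, 0] = (5.4857,-4.9157,0.0000)
J_ω[:, 0] = z_0
entry J[0][0] = 5.4857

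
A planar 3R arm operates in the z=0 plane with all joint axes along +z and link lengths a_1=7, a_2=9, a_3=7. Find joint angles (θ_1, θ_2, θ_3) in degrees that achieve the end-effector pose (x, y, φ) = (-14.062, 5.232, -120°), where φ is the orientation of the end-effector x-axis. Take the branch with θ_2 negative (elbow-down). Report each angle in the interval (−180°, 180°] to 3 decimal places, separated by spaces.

wrist centre = target − a_3·(cos φ, sin φ) = (-10.5620, 11.2942)
cos θ_2 = (239.1143−7²−9²)/(2·7·9) = 0.8660; θ_2 = -30.0045° (elbow-down)
β = atan2(11.2942,-10.5620) = 133.0813°; ψ = atan2(-4.5006,14.7939) = -16.9209°
θ_1 = β − ψ = 150.0022°
θ_3 = φ − θ_1 − θ_2 = 120.0023° (wrapped to (-180°,180°])

150.002 -30.004 120.002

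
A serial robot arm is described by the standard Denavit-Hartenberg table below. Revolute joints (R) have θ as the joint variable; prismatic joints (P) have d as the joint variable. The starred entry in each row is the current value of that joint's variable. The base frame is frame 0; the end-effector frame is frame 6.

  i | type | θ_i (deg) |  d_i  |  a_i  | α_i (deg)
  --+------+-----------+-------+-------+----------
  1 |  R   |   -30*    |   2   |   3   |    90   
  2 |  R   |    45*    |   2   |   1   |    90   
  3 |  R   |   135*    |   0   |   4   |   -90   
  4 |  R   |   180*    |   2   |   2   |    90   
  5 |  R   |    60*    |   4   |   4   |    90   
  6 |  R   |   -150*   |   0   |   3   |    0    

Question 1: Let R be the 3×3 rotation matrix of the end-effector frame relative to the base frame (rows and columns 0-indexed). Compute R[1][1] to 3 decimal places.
End-effector y-axis (col 1 of R) = (0.6926,0.1578,-0.7039)
R[1][1] = 0.1578

0.158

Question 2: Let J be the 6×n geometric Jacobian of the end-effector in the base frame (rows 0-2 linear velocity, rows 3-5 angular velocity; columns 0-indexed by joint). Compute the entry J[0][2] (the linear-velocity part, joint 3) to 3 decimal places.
axis z_2 = (0.6124,-0.3536,-0.7071); lever o_n−o_2 = (-2.8081,3.1849,-0.4888)
cross product → J_v[:, 2] = (2.4249,2.2850,0.9575)
J_ω[:, 2] = z_2
entry J[0][2] = 2.4249

2.425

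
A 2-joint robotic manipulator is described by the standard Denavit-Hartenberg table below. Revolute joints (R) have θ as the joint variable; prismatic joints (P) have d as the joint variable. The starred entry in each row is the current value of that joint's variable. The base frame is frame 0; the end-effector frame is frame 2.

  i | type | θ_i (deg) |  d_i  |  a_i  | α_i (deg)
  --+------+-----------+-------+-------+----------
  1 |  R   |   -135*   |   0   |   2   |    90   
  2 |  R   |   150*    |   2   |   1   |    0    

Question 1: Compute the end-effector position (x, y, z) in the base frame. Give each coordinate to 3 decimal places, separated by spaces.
after link 1: o_1 = (-1.4142, -1.4142, 0.0000)
after link 2: o_2 = (-2.2161, 0.6124, 0.5000)

-2.216 0.612 0.500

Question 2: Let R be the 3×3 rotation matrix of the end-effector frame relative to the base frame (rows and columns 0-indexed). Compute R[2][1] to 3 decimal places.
End-effector y-axis (col 1 of R) = (0.3536,0.3536,-0.8660)
R[2][1] = -0.8660

-0.866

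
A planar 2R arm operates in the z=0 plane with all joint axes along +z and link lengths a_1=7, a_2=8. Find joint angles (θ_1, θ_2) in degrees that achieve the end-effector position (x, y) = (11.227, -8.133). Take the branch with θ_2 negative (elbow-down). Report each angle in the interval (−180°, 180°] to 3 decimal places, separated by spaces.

-11.836 -45.003

cos θ_2 = (192.1912−7²−8²)/(2·7·8) = 0.7071; θ_2 = -45.0034° (elbow-down)
β = atan2(-8.1330,11.2270) = -35.9201°; ψ = atan2(-5.6572,12.6565) = -24.0836°
θ_1 = β − ψ = -11.8365°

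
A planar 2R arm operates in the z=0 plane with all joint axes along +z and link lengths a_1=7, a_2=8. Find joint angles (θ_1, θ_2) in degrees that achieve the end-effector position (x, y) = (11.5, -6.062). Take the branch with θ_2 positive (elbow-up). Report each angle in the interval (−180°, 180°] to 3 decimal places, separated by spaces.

cos θ_2 = (168.9978−7²−8²)/(2·7·8) = 0.5000; θ_2 = 60.0013° (elbow-up)
β = atan2(-6.0620,11.5000) = -27.7951°; ψ = atan2(6.9283,10.9998) = 32.2049°
θ_1 = β − ψ = -60.0000°

-60.000 60.001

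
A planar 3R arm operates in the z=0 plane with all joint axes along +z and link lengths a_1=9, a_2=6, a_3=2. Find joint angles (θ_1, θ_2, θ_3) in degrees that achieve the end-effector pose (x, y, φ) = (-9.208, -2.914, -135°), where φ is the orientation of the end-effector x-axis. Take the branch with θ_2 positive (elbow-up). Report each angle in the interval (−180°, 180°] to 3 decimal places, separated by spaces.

149.998 120.005 -45.003

wrist centre = target − a_3·(cos φ, sin φ) = (-7.7938, -1.4998)
cos θ_2 = (62.9925−9²−6²)/(2·9·6) = -0.5001; θ_2 = 120.0046° (elbow-up)
β = atan2(-1.4998,-7.7938) = -169.1075°; ψ = atan2(5.1959,5.9996) = 40.8941°
θ_1 = β − ψ = -210.0016°
θ_3 = φ − θ_1 − θ_2 = -45.0030° (wrapped to (-180°,180°])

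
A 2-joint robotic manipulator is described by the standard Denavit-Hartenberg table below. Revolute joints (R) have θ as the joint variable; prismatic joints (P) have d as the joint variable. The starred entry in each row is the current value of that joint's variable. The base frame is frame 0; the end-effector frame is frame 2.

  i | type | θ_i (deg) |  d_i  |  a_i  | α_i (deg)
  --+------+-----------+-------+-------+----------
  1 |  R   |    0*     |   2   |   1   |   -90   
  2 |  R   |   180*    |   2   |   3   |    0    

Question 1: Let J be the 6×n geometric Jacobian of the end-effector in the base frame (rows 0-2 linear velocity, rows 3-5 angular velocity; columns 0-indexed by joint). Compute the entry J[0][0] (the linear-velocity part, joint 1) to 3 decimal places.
-2.000

axis z_0 = ẑ; lever o_n−o_0 = (-2.0000,2.0000,2.0000)
cross product → J_v[:, 0] = (-2.0000,-2.0000,0.0000)
J_ω[:, 0] = z_0
entry J[0][0] = -2.0000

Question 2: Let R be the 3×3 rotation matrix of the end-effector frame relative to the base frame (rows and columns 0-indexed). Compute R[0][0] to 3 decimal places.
End-effector x-axis (col 0 of R) = (-1.0000,0.0000,-0.0000)
R[0][0] = -1.0000

-1.000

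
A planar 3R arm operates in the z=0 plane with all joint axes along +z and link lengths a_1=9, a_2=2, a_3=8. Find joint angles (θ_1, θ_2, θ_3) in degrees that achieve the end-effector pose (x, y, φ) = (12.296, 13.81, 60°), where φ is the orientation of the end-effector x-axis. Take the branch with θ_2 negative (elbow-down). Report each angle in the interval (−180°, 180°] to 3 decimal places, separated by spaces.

44.997 -29.981 44.984

wrist centre = target − a_3·(cos φ, sin φ) = (8.2960, 6.8818)
cos θ_2 = (116.1827−9²−2²)/(2·9·2) = 0.8662; θ_2 = -29.9814° (elbow-down)
β = atan2(6.8818,8.2960) = 39.6768°; ψ = atan2(-0.9994,10.7324) = -5.3203°
θ_1 = β − ψ = 44.9970°
θ_3 = φ − θ_1 − θ_2 = 44.9844° (wrapped to (-180°,180°])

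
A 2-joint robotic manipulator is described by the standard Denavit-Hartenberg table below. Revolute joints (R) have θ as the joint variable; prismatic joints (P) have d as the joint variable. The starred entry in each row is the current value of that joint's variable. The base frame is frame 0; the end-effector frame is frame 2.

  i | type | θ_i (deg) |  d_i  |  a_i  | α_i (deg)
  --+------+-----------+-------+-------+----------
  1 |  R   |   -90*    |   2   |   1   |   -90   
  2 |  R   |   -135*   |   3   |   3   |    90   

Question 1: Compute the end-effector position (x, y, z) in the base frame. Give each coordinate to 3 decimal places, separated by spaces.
after link 1: o_1 = (0.0000, -1.0000, 2.0000)
after link 2: o_2 = (3.0000, 1.1213, 4.1213)

3.000 1.121 4.121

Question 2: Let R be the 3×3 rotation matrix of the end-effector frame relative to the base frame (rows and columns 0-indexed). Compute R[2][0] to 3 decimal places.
End-effector x-axis (col 0 of R) = (-0.0000,0.7071,0.7071)
R[2][0] = 0.7071

0.707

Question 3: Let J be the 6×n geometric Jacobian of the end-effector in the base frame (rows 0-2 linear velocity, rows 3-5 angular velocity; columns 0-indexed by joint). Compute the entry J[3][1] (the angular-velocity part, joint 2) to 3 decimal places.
1.000

axis z_1 = (1.0000,0.0000,0.0000); lever o_n−o_1 = (3.0000,2.1213,2.1213)
cross product → J_v[:, 1] = (0.0000,-2.1213,2.1213)
J_ω[:, 1] = z_1
entry J[3][1] = 1.0000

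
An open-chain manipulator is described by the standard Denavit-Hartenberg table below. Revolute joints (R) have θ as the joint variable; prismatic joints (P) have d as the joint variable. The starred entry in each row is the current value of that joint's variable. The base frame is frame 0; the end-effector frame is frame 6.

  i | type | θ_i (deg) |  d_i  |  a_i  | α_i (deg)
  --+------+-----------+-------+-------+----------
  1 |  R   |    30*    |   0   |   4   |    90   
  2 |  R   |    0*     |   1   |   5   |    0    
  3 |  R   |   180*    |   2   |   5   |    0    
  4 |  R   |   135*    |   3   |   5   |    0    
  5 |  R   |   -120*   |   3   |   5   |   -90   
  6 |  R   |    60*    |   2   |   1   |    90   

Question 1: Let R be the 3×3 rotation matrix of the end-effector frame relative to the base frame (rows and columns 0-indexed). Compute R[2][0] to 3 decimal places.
End-effector x-axis (col 0 of R) = (-0.8513,0.5085,-0.1294)
R[2][0] = -0.1294

-0.129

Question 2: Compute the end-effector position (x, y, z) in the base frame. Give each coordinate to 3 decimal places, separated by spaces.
after link 1: o_1 = (3.4641, 2.0000, 0.0000)
after link 2: o_2 = (8.2942, 3.6340, 0.0000)
after link 3: o_3 = (4.9641, -0.5981, 0.0000)
after link 4: o_4 = (9.5260, -1.4284, -3.5355)
after link 5: o_5 = (6.8434, -6.4413, -4.8296)
after link 6: o_6 = (6.4404, -5.6739, -6.8909)

6.440 -5.674 -6.891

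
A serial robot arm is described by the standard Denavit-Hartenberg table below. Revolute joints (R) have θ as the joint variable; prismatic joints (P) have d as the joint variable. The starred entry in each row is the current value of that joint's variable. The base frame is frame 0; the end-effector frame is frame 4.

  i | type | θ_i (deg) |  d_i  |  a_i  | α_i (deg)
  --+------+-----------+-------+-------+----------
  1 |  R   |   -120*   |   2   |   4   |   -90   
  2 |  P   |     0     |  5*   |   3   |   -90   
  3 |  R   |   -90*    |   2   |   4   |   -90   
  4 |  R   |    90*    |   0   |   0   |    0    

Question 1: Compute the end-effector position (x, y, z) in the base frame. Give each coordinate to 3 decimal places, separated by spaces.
4.294 -10.562 0.000

after link 1: o_1 = (-2.0000, -3.4641, 2.0000)
after link 2: o_2 = (0.8301, -8.5622, 2.0000)
after link 3: o_3 = (4.2942, -10.5622, 0.0000)
after link 4: o_4 = (4.2942, -10.5622, 0.0000)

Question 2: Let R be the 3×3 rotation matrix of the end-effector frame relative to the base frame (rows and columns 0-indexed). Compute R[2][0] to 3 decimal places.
End-effector x-axis (col 0 of R) = (-0.0000,-0.0000,1.0000)
R[2][0] = 1.0000

1.000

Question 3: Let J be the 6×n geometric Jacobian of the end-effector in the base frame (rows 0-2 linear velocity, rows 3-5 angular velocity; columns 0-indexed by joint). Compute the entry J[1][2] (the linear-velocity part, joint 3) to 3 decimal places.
axis z_2 = (0.0000,-0.0000,-1.0000); lever o_n−o_2 = (3.4641,-2.0000,-2.0000)
cross product → J_v[:, 2] = (-2.0000,-3.4641,-0.0000)
J_ω[:, 2] = z_2
entry J[1][2] = -3.4641

-3.464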